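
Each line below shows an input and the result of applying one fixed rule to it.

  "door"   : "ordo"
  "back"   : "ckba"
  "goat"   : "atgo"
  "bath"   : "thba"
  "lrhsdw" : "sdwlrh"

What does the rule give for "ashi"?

hias

Looking at the pairs, the operation is to swap the front and back halves of the string.
So "ashi" becomes "hias".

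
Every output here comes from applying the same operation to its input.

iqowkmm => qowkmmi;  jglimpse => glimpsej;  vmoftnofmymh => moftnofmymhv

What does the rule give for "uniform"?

The transformation: move the first character to the end.
Applying that to "uniform" gives "niformu".

niformu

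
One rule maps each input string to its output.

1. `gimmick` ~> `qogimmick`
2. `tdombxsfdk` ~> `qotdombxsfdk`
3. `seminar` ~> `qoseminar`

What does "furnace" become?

What's happening: prepend "qo".
"furnace" → "qofurnace".

qofurnace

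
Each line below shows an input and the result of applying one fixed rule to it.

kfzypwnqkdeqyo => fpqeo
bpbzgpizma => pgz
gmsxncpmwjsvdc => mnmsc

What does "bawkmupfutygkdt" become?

amfyd

The pattern: keep one character in every 3, starting at position 2 (positions 2nd, 5th, 8th, ...).
"bawkmupfutygkdt" → "amfyd".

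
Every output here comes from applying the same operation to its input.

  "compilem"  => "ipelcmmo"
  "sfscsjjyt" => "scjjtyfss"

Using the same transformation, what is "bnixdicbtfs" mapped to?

The transformation: move the first 3 characters to the end (rotate left by 3), then swap each adjacent pair of characters (1↔2, 3↔4, ...).
Starting from "bnixdicbtfs": after the first operation, "xdicbtfsbni"; after the second, "dxcitbsfnbi".

dxcitbsfnbi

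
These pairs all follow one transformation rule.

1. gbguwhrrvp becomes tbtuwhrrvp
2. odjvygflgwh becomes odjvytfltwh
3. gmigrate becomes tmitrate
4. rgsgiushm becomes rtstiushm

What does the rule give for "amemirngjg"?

The pattern: replace every "g" with "t".
On "amemirngjg" that produces "amemirntjt".

amemirntjt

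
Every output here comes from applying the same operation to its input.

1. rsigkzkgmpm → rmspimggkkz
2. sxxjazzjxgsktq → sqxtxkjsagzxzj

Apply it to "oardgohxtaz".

The transformation: take characters alternately from the front and the back (1st, last, 2nd, 2nd-last, ...).
So "oardgohxtaz" becomes "ozaartdxgho".

ozaartdxgho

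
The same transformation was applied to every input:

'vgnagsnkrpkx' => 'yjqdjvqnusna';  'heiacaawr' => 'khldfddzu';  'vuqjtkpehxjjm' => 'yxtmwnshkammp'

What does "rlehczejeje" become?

Rule — shift every letter 3 places forward in the alphabet (wrapping around).
So "rlehczejeje" becomes "uohkfchmhmh".

uohkfchmhmh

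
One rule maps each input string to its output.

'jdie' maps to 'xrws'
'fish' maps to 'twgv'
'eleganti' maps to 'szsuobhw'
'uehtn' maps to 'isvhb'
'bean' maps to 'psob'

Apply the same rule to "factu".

Each output is the input with this applied: shift every letter 12 places backward in the alphabet (wrapping around).
Applying that to "factu" gives "toqhi".

toqhi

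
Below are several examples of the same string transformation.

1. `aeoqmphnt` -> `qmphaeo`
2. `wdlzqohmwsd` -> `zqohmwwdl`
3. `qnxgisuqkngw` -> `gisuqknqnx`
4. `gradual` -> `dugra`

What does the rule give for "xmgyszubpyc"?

yszubpxmg

The pattern: delete the last 2 characters, then move the first 3 characters to the end (rotate left by 3).
For "xmgyszubpyc", step one produces "xmgyszubp"; step two turns that into "yszubpxmg".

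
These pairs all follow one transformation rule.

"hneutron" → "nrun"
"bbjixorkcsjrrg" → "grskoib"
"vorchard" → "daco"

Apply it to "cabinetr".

The transformation: reverse the string, then keep every other character starting from the first (positions 1st, 3rd, 5th, ...).
"cabinetr" → "rtenibac" → "reia".

reia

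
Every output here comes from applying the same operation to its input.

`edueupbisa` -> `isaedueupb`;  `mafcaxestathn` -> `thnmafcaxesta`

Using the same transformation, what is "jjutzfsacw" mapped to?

acwjjutzfs

The transformation: move the last 3 characters to the front (rotate right by 3).
"jjutzfsacw" → "acwjjutzfs".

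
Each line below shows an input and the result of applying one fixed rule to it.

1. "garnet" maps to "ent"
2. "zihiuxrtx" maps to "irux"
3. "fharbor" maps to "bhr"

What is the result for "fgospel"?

Each output is the input with this applied: sort the characters into alphabetical order, then keep every other character starting from the second (positions 2nd, 4th, 6th, ...).
On "fgospel": the first step gives "efglops", and the second then gives "flp".

flp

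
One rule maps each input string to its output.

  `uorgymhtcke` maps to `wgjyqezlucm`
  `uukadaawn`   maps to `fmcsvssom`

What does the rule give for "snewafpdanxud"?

vfwosxhvsfpmk

The rule is to swap the first and last characters, then shift every letter 8 places backward in the alphabet (wrapping around).
"snewafpdanxud" → "vfwosxhvsfpmk".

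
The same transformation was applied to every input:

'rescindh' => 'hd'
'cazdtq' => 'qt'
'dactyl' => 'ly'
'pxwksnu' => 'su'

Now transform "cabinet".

What's happening: swap each adjacent pair of characters (1↔2, 3↔4, ...), then keep only the last 2 characters.
For "cabinet" the result is "nt".

nt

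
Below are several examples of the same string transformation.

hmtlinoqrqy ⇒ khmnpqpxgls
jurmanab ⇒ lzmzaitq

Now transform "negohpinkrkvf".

ngohmjqjuemdf

The pattern: shift every letter 1 place backward in the alphabet (wrapping around), then move the first 3 characters to the end (rotate left by 3).
"negohpinkrkvf" → "mdfngohmjqjue" → "ngohmjqjuemdf".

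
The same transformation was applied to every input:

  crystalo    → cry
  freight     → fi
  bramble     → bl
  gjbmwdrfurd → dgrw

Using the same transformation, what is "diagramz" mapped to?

In each case the input is transformed by: sort the characters into alphabetical order, then keep one character in every 3, starting at position 2 (positions 2nd, 5th, 8th, ...).
On "diagramz" that produces "aiz".

aiz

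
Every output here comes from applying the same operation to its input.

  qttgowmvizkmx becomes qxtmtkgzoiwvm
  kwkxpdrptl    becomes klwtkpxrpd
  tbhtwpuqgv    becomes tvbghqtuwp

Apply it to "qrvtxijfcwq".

Rule — take characters alternately from the front and the back (1st, last, 2nd, 2nd-last, ...).
Doing the same to "qrvtxijfcwq": "qqrwvctfxji".

qqrwvctfxji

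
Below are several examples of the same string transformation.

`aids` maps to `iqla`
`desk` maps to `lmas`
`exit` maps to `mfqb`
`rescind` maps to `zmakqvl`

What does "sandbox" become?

Looking at the pairs, the operation is to shift every letter 8 places forward in the alphabet (wrapping around).
Doing the same to "sandbox": "aivljwf".

aivljwf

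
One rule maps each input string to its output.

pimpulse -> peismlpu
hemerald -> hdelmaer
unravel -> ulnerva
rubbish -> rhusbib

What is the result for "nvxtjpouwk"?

nkvwxutojp

The rule is to take characters alternately from the front and the back (1st, last, 2nd, 2nd-last, ...).
Applying that to "nvxtjpouwk" gives "nkvwxutojp".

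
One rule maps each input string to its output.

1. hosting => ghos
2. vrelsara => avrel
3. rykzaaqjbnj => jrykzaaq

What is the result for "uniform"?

muni

Looking at the pairs, the operation is to move the last character to the front, then delete the last 3 characters.
On "uniform": the first step gives "munifor", and the second then gives "muni".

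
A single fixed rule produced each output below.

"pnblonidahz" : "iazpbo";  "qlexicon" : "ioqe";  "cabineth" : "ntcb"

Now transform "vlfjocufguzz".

In each case the input is transformed by: keep every other character starting from the first (positions 1st, 3rd, 5th, ...), then swap the front and back halves of the string.
Working it through for "vlfjocufguzz": intermediate "vfougz", final "ugzvfo".
(Check on "qlexicon": → "qeio" → "ioqe" ✓)

ugzvfo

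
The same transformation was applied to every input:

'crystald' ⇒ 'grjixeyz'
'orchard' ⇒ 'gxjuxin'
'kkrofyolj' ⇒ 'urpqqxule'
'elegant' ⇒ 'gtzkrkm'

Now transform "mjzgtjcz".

The rule is to shift every letter 6 places forward in the alphabet (wrapping around), then move the last 3 characters to the front (rotate right by 3).
Working it through for "mjzgtjcz": intermediate "spfmzpif", final "pifspfmz".

pifspfmz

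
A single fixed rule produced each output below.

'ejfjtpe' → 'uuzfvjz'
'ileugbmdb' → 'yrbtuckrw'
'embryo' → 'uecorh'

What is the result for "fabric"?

vsqyrh

The transformation: shift every letter 10 places backward in the alphabet (wrapping around), then take characters alternately from the front and the back (1st, last, 2nd, 2nd-last, ...).
Working it through for "fabric": intermediate "vqrhys", final "vsqyrh".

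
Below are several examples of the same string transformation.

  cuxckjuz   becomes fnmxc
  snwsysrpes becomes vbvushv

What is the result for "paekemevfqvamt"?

nhphyitydpw

Each output is the input with this applied: shift every letter 3 places forward in the alphabet (wrapping around), then delete the first 3 characters.
Applying both steps to "paekemevfqvamt": "sdhnhphyitydpw", then "nhphyitydpw".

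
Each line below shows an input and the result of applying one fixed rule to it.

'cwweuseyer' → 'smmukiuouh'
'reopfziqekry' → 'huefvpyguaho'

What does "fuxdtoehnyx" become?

Rule — shift every letter 10 places backward in the alphabet (wrapping around).
On "fuxdtoehnyx" that produces "vkntjeuxdon".

vkntjeuxdon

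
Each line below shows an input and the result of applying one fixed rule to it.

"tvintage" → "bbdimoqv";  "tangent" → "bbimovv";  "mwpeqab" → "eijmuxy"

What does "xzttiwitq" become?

bbbefhqqy

Each output is the input with this applied: shift every letter 8 places forward in the alphabet (wrapping around), then sort the characters into alphabetical order.
On "xzttiwitq": the first step gives "fhbbqeqby", and the second then gives "bbbefhqqy".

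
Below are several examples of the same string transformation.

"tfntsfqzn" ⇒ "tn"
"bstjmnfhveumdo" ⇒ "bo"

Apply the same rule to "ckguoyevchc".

The rule is to take characters alternately from the front and the back (1st, last, 2nd, 2nd-last, ...), then keep only the first 2 characters.
On "ckguoyevchc": the first step gives "cckhgcuvoey", and the second then gives "cc".

cc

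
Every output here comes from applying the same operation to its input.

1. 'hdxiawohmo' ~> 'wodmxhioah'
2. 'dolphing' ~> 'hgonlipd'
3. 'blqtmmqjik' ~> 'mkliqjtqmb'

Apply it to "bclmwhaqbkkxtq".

In each case the input is transformed by: take characters alternately from the front and the back (1st, last, 2nd, 2nd-last, ...), then swap the first and last characters.
For "bclmwhaqbkkxtq" the result is "qqctlxmkwkhbab".

qqctlxmkwkhbab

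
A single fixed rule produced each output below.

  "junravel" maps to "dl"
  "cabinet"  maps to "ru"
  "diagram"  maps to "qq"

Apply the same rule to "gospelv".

ib

The rule is to shift every letter 10 places backward in the alphabet (wrapping around), then keep one character in every 3, starting at position 3 (positions 3rd, 6th, 9th, ...).
So "gospelv" becomes "ib".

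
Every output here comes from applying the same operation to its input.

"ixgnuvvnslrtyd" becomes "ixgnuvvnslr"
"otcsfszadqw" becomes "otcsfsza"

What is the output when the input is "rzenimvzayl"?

rzenimvz

The rule is to delete the last 3 characters.
"rzenimvzayl" → "rzenimvz".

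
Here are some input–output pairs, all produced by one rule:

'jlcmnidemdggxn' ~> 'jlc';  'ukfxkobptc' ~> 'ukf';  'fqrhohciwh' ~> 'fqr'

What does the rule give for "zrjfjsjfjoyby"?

What's happening: keep only the first 3 characters.
Doing the same to "zrjfjsjfjoyby": "zrj".

zrj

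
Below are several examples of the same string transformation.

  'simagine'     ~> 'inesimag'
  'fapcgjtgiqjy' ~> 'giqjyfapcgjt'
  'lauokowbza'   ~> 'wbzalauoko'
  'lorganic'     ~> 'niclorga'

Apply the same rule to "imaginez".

nezimagi

The transformation: move the first character to the end, then swap the front and back halves of the string.
For "imaginez", step one produces "maginezi"; step two turns that into "nezimagi".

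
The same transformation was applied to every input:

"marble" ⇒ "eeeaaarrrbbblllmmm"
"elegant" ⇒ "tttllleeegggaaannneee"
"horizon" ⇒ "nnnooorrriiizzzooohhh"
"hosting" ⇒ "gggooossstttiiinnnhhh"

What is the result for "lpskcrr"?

rrrpppssskkkcccrrrlll

Looking at the pairs, the operation is to swap the first and last characters, then repeat every character 3 times.
"lpskcrr" → "rpskcrl" → "rrrpppssskkkcccrrrlll".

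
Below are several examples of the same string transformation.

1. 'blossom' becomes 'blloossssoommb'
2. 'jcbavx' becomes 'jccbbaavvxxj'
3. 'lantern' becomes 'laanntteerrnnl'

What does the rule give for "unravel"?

unnrraavveellu

The rule is to double every character, then move the first character to the end.
Starting from "unravel": after the first operation, "uunnrraavveell"; after the second, "unnrraavveellu".
(Check on "jcbavx": → "jjccbbaavvxx" → "jccbbaavvxxj" ✓)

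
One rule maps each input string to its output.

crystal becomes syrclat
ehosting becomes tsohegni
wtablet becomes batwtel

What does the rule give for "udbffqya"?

ffbduayq

Each output is the input with this applied: move the last 3 characters to the front (rotate right by 3), then reverse the string.
Starting from "udbffqya": after the first operation, "qyaudbff"; after the second, "ffbduayq".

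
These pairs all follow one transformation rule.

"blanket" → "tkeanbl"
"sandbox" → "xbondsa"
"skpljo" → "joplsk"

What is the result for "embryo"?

yobrem

The transformation: swap each adjacent pair of characters (1↔2, 3↔4, ...), then reverse the string.
On "embryo": the first step gives "merboy", and the second then gives "yobrem".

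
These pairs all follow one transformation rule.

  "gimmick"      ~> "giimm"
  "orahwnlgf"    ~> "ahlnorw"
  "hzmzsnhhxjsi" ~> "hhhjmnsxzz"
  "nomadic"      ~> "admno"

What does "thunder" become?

Rule — delete the last 2 characters, then sort the characters into alphabetical order.
Applying that to "thunder" gives "dhntu".

dhntu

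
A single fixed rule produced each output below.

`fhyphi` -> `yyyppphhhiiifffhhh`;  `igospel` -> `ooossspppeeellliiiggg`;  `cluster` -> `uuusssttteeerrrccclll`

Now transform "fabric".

The rule is to move the first 2 characters to the end (rotate left by 2), then repeat every character 3 times.
So "fabric" becomes "bbbrrriiicccfffaaa".

bbbrrriiicccfffaaa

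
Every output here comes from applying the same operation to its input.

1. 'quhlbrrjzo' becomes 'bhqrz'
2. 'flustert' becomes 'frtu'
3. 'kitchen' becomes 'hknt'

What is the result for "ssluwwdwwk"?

dlsww

The rule is to keep every other character starting from the first (positions 1st, 3rd, 5th, ...), then sort the characters into alphabetical order.
For "ssluwwdwwk", step one produces "slwdw"; step two turns that into "dlsww".
(Check on "quhlbrrjzo": → "qhbrz" → "bhqrz" ✓)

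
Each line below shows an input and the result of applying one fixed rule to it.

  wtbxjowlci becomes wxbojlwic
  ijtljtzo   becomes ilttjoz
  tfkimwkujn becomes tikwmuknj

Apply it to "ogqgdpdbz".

What's happening: swap each adjacent pair of characters (1↔2, 3↔4, ...), then delete the first character.
Doing the same to "ogqgdpdbz": "ogqpdbdz".

ogqpdbdz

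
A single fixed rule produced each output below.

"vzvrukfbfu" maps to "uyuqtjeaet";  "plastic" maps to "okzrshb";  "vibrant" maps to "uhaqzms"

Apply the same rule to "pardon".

ozqcnm

The transformation: shift every letter 1 place backward in the alphabet (wrapping around).
Doing the same to "pardon": "ozqcnm".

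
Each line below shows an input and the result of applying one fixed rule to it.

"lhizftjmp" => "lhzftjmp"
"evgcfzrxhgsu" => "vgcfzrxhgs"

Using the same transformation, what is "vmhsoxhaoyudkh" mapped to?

vmhsxhydkh

Rule — remove every vowel.
Applying that to "vmhsoxhaoyudkh" gives "vmhsxhydkh".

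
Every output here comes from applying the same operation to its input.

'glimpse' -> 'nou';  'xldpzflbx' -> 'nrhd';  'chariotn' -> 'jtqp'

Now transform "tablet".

cnv

Rule — shift every letter 2 places forward in the alphabet (wrapping around), then keep every other character starting from the second (positions 2nd, 4th, 6th, ...).
On "tablet": the first step gives "vcdngv", and the second then gives "cnv".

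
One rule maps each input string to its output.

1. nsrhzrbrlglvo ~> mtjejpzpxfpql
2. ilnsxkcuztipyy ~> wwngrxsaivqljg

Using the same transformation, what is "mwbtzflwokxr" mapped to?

Looking at the pairs, the operation is to shift every letter 2 places backward in the alphabet (wrapping around), then reverse the string.
Working it through for "mwbtzflwokxr": intermediate "kuzrxdjumivp", final "pvimujdxrzuk".

pvimujdxrzuk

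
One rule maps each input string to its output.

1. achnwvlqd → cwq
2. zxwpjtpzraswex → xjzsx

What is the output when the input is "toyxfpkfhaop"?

offo

The rule is to keep one character in every 3, starting at position 2 (positions 2nd, 5th, 8th, ...).
On "toyxfpkfhaop" that produces "offo".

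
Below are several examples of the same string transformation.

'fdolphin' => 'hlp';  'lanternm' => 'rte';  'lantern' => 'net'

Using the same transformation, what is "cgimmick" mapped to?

imm

The pattern: take characters alternately from the front and the back (1st, last, 2nd, 2nd-last, ...), then keep only the last 3 characters.
Applying both steps to "cgimmick": "ckgciimm", then "imm".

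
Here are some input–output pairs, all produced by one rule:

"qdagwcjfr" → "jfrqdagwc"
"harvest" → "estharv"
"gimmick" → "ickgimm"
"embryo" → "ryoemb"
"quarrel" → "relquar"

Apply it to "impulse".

lseimpu

Rule — move the last 3 characters to the front (rotate right by 3).
Applying that to "impulse" gives "lseimpu".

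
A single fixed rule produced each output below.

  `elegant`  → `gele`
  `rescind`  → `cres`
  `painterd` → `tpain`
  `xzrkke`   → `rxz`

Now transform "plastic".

spla

Looking at the pairs, the operation is to delete the last 3 characters, then move the last character to the front.
Applying both steps to "plastic": "plas", then "spla".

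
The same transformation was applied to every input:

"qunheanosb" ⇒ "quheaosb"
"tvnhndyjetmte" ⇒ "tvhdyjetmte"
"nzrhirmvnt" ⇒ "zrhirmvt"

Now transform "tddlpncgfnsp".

tddlpcgfsp

The transformation: remove every "n".
On "tddlpncgfnsp" that produces "tddlpcgfsp".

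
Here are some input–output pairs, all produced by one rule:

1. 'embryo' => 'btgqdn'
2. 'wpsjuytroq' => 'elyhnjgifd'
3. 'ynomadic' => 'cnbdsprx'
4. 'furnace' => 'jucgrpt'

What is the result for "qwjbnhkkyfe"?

lfqywczzunt

Each output is the input with this applied: shift every letter 11 places backward in the alphabet (wrapping around), then swap each adjacent pair of characters (1↔2, 3↔4, ...).
So "qwjbnhkkyfe" becomes "lfqywczzunt".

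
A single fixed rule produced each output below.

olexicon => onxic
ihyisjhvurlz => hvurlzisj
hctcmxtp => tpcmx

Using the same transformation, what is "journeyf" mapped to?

The rule is to delete the first 3 characters, then move the first 3 characters to the end (rotate left by 3).
"journeyf" → "rneyf" → "yfrne".

yfrne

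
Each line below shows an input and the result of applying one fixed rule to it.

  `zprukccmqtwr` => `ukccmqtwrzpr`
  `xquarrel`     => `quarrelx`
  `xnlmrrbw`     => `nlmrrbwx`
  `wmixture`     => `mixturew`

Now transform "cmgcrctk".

Rule — move the last 3 characters to the front (rotate right by 3), then swap the front and back halves of the string.
For "cmgcrctk", step one produces "ctkcmgcr"; step two turns that into "mgcrctkc".

mgcrctkc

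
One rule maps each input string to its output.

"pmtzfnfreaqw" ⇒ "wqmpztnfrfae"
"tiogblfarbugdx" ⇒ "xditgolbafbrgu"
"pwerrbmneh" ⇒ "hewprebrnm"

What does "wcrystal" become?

In each case the input is transformed by: move the last 2 characters to the front (rotate right by 2), then swap each adjacent pair of characters (1↔2, 3↔4, ...).
Starting from "wcrystal": after the first operation, "alwcryst"; after the second, "lacwyrts".

lacwyrts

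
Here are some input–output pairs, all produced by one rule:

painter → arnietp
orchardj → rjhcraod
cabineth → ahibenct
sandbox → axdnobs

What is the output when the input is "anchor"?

Looking at the pairs, the operation is to swap the first and last characters, then swap each adjacent pair of characters (1↔2, 3↔4, ...).
Doing the same to "anchor": "nrhcao".

nrhcao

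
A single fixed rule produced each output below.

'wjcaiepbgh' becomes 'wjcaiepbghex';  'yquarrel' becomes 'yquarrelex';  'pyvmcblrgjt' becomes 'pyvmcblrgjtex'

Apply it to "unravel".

The rule is to append "ex".
Applying that to "unravel" gives "unravelex".

unravelex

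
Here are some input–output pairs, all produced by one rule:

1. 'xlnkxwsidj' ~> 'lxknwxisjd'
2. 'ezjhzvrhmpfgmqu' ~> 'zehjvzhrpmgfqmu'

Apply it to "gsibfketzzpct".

sgbikftezzcpt

The pattern: swap each adjacent pair of characters (1↔2, 3↔4, ...).
On "gsibfketzzpct" that produces "sgbikftezzcpt".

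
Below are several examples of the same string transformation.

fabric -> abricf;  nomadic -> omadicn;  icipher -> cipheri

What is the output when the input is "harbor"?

arborh

Each output is the input with this applied: move the first character to the end.
"harbor" → "arborh".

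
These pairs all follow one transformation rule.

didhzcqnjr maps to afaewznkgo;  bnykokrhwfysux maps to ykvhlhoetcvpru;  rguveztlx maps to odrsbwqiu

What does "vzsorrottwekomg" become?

The transformation: shift every letter 3 places backward in the alphabet (wrapping around).
"vzsorrottwekomg" → "swploolqqtbhljd".

swploolqqtbhljd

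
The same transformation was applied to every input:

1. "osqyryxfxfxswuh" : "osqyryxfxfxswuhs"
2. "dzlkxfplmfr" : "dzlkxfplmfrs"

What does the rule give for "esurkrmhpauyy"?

esurkrmhpauyys

Looking at the pairs, the operation is to append "s".
For "esurkrmhpauyy" the result is "esurkrmhpauyys".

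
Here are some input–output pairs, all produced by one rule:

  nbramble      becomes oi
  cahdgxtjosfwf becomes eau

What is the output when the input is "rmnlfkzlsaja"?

oii

Rule — shift every letter 3 places backward in the alphabet (wrapping around), then keep only the vowels.
On "rmnlfkzlsaja" that produces "oii".
(Check on "cahdgxtjosfwf": → "zxeaduqglpctc" → "eau" ✓)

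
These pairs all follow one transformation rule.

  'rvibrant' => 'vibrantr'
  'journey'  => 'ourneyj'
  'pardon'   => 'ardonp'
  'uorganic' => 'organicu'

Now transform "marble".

arblem

The transformation: move the first character to the end.
Applying that to "marble" gives "arblem".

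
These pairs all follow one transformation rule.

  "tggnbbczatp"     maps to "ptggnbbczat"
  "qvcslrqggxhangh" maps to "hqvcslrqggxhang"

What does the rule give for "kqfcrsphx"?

xkqfcrsph

Each output is the input with this applied: move the last character to the front.
Applying that to "kqfcrsphx" gives "xkqfcrsph".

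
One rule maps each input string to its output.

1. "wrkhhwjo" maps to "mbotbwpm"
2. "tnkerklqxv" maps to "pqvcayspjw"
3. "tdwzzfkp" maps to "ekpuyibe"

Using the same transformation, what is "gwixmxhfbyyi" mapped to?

mkgddnlbncrc

The pattern: swap the front and back halves of the string, then shift every letter 5 places forward in the alphabet (wrapping around).
Applying both steps to "gwixmxhfbyyi": "hfbyyigwixmx", then "mkgddnlbncrc".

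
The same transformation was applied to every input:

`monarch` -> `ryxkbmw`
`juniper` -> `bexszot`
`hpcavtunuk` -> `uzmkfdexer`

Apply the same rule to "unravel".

The rule is to shift every letter 10 places forward in the alphabet (wrapping around), then swap the first and last characters.
"unravel" → "exbkfov" → "vxbkfoe".

vxbkfoe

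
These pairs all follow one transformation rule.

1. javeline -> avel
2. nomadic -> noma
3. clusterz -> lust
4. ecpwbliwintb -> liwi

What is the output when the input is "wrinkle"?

In each case the input is transformed by: move the last 3 characters to the front (rotate right by 3), then keep only the last 4 characters.
So "wrinkle" becomes "wrin".

wrin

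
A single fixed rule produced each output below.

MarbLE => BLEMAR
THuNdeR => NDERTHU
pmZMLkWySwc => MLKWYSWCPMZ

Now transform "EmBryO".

The transformation: move the first 3 characters to the end (rotate left by 3), then convert every letter to uppercase.
Doing the same to "EmBryO": "RYOEMB".

RYOEMB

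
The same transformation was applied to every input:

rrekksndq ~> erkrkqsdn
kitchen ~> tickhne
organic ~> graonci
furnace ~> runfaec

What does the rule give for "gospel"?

The transformation: move the first 2 characters to the end (rotate left by 2), then take characters alternately from the front and the back (1st, last, 2nd, 2nd-last, ...).
"gospel" → "sopgel".

sopgel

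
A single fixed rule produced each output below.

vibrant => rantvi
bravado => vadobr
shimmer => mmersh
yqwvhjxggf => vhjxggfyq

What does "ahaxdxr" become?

xdxrah

The transformation: move the first 2 characters to the end (rotate left by 2), then delete the first character.
For "ahaxdxr", step one produces "axdxrah"; step two turns that into "xdxrah".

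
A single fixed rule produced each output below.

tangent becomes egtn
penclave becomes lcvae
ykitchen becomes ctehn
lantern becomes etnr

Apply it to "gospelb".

The rule is to delete the first 3 characters, then swap each adjacent pair of characters (1↔2, 3↔4, ...).
"gospelb" → "pelb" → "epbl".

epbl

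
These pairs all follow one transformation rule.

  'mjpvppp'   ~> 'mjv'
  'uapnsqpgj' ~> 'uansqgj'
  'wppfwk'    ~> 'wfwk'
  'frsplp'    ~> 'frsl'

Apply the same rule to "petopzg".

etozg

Rule — remove every "p".
So "petopzg" becomes "etozg".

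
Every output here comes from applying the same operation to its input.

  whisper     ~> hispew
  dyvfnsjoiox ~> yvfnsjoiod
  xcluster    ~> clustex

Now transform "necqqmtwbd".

ecqqmtwbn

What's happening: swap the first and last characters, then delete the first character.
"necqqmtwbd" → "decqqmtwbn" → "ecqqmtwbn".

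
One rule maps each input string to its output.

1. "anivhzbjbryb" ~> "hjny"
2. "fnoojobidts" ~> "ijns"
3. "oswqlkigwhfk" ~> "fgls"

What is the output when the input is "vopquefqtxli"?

loqu

Each output is the input with this applied: keep one character in every 3, starting at position 2 (positions 2nd, 5th, 8th, ...), then sort the characters into alphabetical order.
On "vopquefqtxli": the first step gives "ouql", and the second then gives "loqu".
(Check on "oswqlkigwhfk": → "slgf" → "fgls" ✓)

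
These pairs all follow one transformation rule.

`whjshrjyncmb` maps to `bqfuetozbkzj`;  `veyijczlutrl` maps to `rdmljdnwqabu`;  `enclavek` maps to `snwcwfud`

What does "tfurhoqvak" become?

Each output is the input with this applied: swap the front and back halves of the string, then shift every letter 8 places backward in the alphabet (wrapping around).
"tfurhoqvak" → "oqvaktfurh" → "ginsclxmjz".

ginsclxmjz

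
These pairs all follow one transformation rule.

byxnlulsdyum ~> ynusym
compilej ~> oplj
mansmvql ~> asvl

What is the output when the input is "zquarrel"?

qarl

Rule — keep every other character starting from the second (positions 2nd, 4th, 6th, ...).
Doing the same to "zquarrel": "qarl".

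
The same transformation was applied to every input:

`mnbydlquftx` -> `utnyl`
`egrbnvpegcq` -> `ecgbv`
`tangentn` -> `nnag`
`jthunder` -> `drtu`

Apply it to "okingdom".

The rule is to keep every other character starting from the second (positions 2nd, 4th, 6th, ...), then move the last 2 characters to the front (rotate right by 2).
Starting from "okingdom": after the first operation, "kndm"; after the second, "dmkn".

dmkn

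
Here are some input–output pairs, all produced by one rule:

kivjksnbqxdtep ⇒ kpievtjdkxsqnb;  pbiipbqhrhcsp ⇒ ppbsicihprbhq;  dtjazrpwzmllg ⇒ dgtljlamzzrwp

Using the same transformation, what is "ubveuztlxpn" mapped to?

unbpvxelutz

The pattern: take characters alternately from the front and the back (1st, last, 2nd, 2nd-last, ...).
Applying that to "ubveuztlxpn" gives "unbpvxelutz".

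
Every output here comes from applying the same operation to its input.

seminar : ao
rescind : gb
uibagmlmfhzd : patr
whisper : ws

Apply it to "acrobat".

fo

What's happening: keep one character in every 3, starting at position 3 (positions 3rd, 6th, 9th, ...), then shift every letter 12 places backward in the alphabet (wrapping around).
So "acrobat" becomes "fo".
(Check on "seminar": → "ma" → "ao" ✓)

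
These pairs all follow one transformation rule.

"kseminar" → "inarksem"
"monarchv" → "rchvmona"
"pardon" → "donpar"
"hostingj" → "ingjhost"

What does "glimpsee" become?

The rule is to swap the front and back halves of the string.
On "glimpsee" that produces "pseeglim".

pseeglim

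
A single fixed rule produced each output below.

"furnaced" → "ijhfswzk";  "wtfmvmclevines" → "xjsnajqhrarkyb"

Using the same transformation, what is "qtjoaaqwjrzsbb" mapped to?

ggxewobvfftoyv

Rule — reverse the string, then shift every letter 5 places forward in the alphabet (wrapping around).
Working it through for "qtjoaaqwjrzsbb": intermediate "bbszrjwqaaojtq", final "ggxewobvfftoyv".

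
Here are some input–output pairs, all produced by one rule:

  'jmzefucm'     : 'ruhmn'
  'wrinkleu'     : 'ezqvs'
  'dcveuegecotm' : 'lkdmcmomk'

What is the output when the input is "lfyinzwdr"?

Each output is the input with this applied: shift every letter 8 places forward in the alphabet (wrapping around), then delete the last 3 characters.
"lfyinzwdr" → "tngqvh".

tngqvh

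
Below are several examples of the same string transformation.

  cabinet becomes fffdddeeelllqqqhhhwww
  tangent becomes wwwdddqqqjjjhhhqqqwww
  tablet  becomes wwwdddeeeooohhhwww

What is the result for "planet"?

sssooodddqqqhhhwww

Rule — repeat every character 3 times, then shift every letter 3 places forward in the alphabet (wrapping around).
Applying that to "planet" gives "sssooodddqqqhhhwww".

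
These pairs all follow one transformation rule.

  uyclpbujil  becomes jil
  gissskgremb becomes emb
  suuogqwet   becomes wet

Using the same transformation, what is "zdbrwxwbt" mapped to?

wbt

The pattern: keep only the last 3 characters.
Applying that to "zdbrwxwbt" gives "wbt".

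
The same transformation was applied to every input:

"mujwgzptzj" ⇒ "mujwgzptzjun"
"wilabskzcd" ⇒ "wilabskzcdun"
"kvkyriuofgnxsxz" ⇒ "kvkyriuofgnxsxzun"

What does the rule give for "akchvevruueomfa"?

akchvevruueomfaun

The pattern: append "un".
So "akchvevruueomfa" becomes "akchvevruueomfaun".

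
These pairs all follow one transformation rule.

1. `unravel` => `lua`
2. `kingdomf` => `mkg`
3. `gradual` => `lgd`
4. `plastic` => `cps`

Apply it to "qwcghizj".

Looking at the pairs, the operation is to keep one character in every 3, starting at position 1 (positions 1st, 4th, 7th, ...), then move the last character to the front.
For "qwcghizj", step one produces "qgz"; step two turns that into "zqg".

zqg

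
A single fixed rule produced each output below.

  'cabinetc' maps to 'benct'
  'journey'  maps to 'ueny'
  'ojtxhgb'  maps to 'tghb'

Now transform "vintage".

ngae

The transformation: swap each adjacent pair of characters (1↔2, 3↔4, ...), then delete the first 3 characters.
Starting from "vintage": after the first operation, "ivtngae"; after the second, "ngae".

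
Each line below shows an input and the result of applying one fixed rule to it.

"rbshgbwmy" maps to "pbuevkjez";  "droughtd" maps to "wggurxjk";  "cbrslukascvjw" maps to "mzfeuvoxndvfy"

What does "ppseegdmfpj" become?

In each case the input is transformed by: move the last 2 characters to the front (rotate right by 2), then shift every letter 3 places forward in the alphabet (wrapping around).
Applying both steps to "ppseegdmfpj": "pjppseegdmf", then "smssvhhjgpi".

smssvhhjgpi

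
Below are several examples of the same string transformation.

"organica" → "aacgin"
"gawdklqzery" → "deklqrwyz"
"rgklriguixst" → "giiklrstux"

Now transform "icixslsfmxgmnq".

The pattern: delete the first 2 characters, then sort the characters into alphabetical order.
Doing the same to "icixslsfmxgmnq": "fgilmmnqssxx".
(Check on "rgklriguixst": → "klriguixst" → "giiklrstux" ✓)

fgilmmnqssxx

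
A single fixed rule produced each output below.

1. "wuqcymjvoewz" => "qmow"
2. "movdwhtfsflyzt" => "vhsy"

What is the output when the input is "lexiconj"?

Rule — swap the first and last characters, then keep one character in every 3, starting at position 3 (positions 3rd, 6th, 9th, ...).
Doing the same to "lexiconj": "xo".
(Check on "wuqcymjvoewz": → "zuqcymjvoeww" → "qmow" ✓)

xo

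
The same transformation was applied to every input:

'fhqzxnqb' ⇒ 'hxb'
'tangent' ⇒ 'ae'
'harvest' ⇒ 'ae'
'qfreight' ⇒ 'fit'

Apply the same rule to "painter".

What's happening: keep one character in every 3, starting at position 2 (positions 2nd, 5th, 8th, ...).
So "painter" becomes "at".

at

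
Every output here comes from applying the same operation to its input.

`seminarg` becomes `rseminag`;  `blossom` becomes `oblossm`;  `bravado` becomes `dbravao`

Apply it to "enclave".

The pattern: move the last character to the front, then swap the first and last characters.
Starting from "enclave": after the first operation, "eenclav"; after the second, "venclae".
(Check on "seminarg": → "gseminar" → "rseminag" ✓)

venclae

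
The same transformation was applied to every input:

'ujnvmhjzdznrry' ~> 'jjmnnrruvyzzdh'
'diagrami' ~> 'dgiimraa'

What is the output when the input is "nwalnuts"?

Each output is the input with this applied: sort the characters into alphabetical order, then move the first 2 characters to the end (rotate left by 2).
Starting from "nwalnuts": after the first operation, "alnnstuw"; after the second, "nnstuwal".

nnstuwal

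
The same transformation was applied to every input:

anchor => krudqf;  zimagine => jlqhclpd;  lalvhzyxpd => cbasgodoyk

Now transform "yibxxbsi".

aevlblea

In each case the input is transformed by: shift every letter 3 places forward in the alphabet (wrapping around), then swap the front and back halves of the string.
On "yibxxbsi": the first step gives "bleaaevl", and the second then gives "aevlblea".
(Check on "lalvhzyxpd": → "odoykcbasg" → "cbasgodoyk" ✓)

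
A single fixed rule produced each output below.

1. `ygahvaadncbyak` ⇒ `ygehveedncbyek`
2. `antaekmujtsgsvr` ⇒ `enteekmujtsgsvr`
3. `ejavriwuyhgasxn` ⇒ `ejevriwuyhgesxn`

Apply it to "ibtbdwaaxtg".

ibtbdweextg

The rule is to replace every "a" with "e".
On "ibtbdwaaxtg" that produces "ibtbdweextg".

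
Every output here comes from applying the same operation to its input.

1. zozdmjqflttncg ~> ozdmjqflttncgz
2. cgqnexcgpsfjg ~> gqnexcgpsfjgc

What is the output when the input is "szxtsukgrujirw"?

zxtsukgrujirws

What's happening: move the first character to the end.
On "szxtsukgrujirw" that produces "zxtsukgrujirws".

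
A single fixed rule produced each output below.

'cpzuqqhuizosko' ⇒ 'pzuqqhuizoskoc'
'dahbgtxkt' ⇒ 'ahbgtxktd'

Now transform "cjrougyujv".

jrougyujvc

Rule — move the first character to the end.
Applying that to "cjrougyujv" gives "jrougyujvc".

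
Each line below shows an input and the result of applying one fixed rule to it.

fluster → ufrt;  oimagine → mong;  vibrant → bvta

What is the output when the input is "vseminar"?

Rule — keep every other character starting from the first (positions 1st, 3rd, 5th, ...), then swap each adjacent pair of characters (1↔2, 3↔4, ...).
"vseminar" → "veia" → "evai".

evai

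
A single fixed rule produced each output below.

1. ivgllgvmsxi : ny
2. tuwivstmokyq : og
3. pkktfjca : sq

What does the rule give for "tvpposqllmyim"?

yc

Rule — shift every letter 10 places backward in the alphabet (wrapping around), then keep only the last 2 characters.
For "tvpposqllmyim", step one produces "jlffeigbbcoyc"; step two turns that into "yc".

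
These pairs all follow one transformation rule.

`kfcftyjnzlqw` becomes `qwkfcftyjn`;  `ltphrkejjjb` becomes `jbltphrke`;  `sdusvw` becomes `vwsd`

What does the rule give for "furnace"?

cefur

The rule is to move the last 2 characters to the front (rotate right by 2), then delete the last 2 characters.
Working it through for "furnace": intermediate "cefurna", final "cefur".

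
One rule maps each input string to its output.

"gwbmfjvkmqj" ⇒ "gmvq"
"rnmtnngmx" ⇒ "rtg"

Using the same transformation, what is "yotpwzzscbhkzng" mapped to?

Looking at the pairs, the operation is to keep one character in every 3, starting at position 1 (positions 1st, 4th, 7th, ...).
For "yotpwzzscbhkzng" the result is "ypzbz".

ypzbz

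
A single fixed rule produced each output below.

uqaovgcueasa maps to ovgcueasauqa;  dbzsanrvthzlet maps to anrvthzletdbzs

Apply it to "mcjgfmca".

The transformation: move the last 3 characters to the front (rotate right by 3), then swap the front and back halves of the string.
Starting from "mcjgfmca": after the first operation, "mcamcjgf"; after the second, "cjgfmcam".
(Check on "dbzsanrvthzlet": → "letdbzsanrvthz" → "anrvthzletdbzs" ✓)

cjgfmcam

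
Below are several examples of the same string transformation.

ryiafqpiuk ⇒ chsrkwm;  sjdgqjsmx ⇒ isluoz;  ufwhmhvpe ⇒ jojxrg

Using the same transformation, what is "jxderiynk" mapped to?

gtkapm

Looking at the pairs, the operation is to delete the first 3 characters, then shift every letter 2 places forward in the alphabet (wrapping around).
Applying that to "jxderiynk" gives "gtkapm".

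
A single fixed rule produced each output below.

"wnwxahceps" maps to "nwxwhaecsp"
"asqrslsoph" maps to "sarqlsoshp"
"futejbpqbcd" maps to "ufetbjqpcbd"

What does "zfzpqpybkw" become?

Rule — swap each adjacent pair of characters (1↔2, 3↔4, ...).
Applying that to "zfzpqpybkw" gives "fzpzpqbywk".

fzpzpqbywk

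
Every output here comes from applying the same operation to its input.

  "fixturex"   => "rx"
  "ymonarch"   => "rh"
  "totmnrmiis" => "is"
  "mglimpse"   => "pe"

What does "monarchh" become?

ch

The pattern: keep every other character starting from the second (positions 2nd, 4th, 6th, ...), then keep only the last 2 characters.
Starting from "monarchh": after the first operation, "oach"; after the second, "ch".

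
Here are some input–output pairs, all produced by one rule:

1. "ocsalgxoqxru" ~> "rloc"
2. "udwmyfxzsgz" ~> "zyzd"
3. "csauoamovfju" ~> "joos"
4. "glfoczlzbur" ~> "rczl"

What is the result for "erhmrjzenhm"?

mrer

The transformation: keep one character in every 3, starting at position 2 (positions 2nd, 5th, 8th, ...), then swap the first and last characters.
On "erhmrjzenhm": the first step gives "rrem", and the second then gives "mrer".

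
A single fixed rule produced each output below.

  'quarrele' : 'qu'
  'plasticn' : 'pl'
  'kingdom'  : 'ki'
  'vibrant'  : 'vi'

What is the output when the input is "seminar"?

se

Rule — keep only the first 2 characters.
Doing the same to "seminar": "se".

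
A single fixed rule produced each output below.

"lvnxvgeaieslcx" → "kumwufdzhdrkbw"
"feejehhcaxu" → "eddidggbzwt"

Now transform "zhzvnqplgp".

The pattern: shift every letter 1 place backward in the alphabet (wrapping around).
Applying that to "zhzvnqplgp" gives "ygyumpokfo".

ygyumpokfo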